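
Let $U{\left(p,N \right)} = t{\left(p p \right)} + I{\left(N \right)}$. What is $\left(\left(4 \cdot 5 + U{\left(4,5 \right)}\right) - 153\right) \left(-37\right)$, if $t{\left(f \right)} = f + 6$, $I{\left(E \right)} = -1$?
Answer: $4144$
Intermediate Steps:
$t{\left(f \right)} = 6 + f$
$U{\left(p,N \right)} = 5 + p^{2}$ ($U{\left(p,N \right)} = \left(6 + p p\right) - 1 = \left(6 + p^{2}\right) - 1 = 5 + p^{2}$)
$\left(\left(4 \cdot 5 + U{\left(4,5 \right)}\right) - 153\right) \left(-37\right) = \left(\left(4 \cdot 5 + \left(5 + 4^{2}\right)\right) - 153\right) \left(-37\right) = \left(\left(20 + \left(5 + 16\right)\right) - 153\right) \left(-37\right) = \left(\left(20 + 21\right) - 153\right) \left(-37\right) = \left(41 - 153\right) \left(-37\right) = \left(-112\right) \left(-37\right) = 4144$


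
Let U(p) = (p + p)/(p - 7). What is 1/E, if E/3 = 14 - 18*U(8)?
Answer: -1/822 ≈ -0.0012165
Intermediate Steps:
U(p) = 2*p/(-7 + p) (U(p) = (2*p)/(-7 + p) = 2*p/(-7 + p))
E = -822 (E = 3*(14 - 36*8/(-7 + 8)) = 3*(14 - 36*8/1) = 3*(14 - 36*8) = 3*(14 - 18*16) = 3*(14 - 288) = 3*(-274) = -822)
1/E = 1/(-822) = -1/822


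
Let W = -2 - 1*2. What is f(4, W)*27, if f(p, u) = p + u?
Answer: 0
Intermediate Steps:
W = -4 (W = -2 - 2 = -4)
f(4, W)*27 = (4 - 4)*27 = 0*27 = 0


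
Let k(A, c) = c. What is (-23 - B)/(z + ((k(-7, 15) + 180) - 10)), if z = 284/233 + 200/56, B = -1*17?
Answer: -4893/154774 ≈ -0.031614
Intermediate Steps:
B = -17
z = 7813/1631 (z = 284*(1/233) + 200*(1/56) = 284/233 + 25/7 = 7813/1631 ≈ 4.7903)
(-23 - B)/(z + ((k(-7, 15) + 180) - 10)) = (-23 - 1*(-17))/(7813/1631 + ((15 + 180) - 10)) = (-23 + 17)/(7813/1631 + (195 - 10)) = -6/(7813/1631 + 185) = -6/(309548/1631) = (1631/309548)*(-6) = -4893/154774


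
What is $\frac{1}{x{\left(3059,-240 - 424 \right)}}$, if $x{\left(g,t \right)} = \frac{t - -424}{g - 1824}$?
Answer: $- \frac{247}{48} \approx -5.1458$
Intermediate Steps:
$x{\left(g,t \right)} = \frac{424 + t}{-1824 + g}$ ($x{\left(g,t \right)} = \frac{t + \left(-125 + 549\right)}{-1824 + g} = \frac{t + 424}{-1824 + g} = \frac{424 + t}{-1824 + g}$)
$\frac{1}{x{\left(3059,-240 - 424 \right)}} = \frac{1}{\frac{1}{-1824 + 3059} \left(424 - 664\right)} = \frac{1}{\frac{1}{1235} \left(424 - 664\right)} = \frac{1}{\frac{1}{1235} \left(-240\right)} = \frac{1}{- \frac{48}{247}} = - \frac{247}{48}$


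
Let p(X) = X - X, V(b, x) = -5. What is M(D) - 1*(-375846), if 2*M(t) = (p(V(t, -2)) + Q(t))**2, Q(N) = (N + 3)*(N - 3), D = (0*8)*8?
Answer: 751773/2 ≈ 3.7589e+5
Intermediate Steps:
D = 0 (D = 0*8 = 0)
Q(N) = (-3 + N)*(3 + N) (Q(N) = (3 + N)*(-3 + N) = (-3 + N)*(3 + N))
p(X) = 0
M(t) = (-9 + t**2)**2/2 (M(t) = (0 + (-9 + t**2))**2/2 = (-9 + t**2)**2/2)
M(D) - 1*(-375846) = (-9 + 0**2)**2/2 - 1*(-375846) = (-9 + 0)**2/2 + 375846 = (1/2)*(-9)**2 + 375846 = (1/2)*81 + 375846 = 81/2 + 375846 = 751773/2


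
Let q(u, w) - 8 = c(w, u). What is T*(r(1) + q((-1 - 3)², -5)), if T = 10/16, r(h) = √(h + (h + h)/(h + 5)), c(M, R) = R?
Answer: 15 + 5*√3/12 ≈ 15.722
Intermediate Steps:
r(h) = √(h + 2*h/(5 + h)) (r(h) = √(h + (2*h)/(5 + h)) = √(h + 2*h/(5 + h)))
q(u, w) = 8 + u
T = 5/8 (T = 10*(1/16) = 5/8 ≈ 0.62500)
T*(r(1) + q((-1 - 3)², -5)) = 5*(√(1*(7 + 1)/(5 + 1)) + (8 + (-1 - 3)²))/8 = 5*(√(1*8/6) + (8 + (-4)²))/8 = 5*(√(1*(⅙)*8) + (8 + 16))/8 = 5*(√(4/3) + 24)/8 = 5*(2*√3/3 + 24)/8 = 5*(24 + 2*√3/3)/8 = 15 + 5*√3/12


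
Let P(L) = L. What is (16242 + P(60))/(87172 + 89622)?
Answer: 8151/88397 ≈ 0.092209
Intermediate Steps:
(16242 + P(60))/(87172 + 89622) = (16242 + 60)/(87172 + 89622) = 16302/176794 = 16302*(1/176794) = 8151/88397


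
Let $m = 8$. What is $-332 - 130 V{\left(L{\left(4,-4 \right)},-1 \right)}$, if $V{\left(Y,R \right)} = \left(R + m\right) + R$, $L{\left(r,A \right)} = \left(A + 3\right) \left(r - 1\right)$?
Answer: $-1112$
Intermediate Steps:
$L{\left(r,A \right)} = \left(-1 + r\right) \left(3 + A\right)$ ($L{\left(r,A \right)} = \left(3 + A\right) \left(-1 + r\right) = \left(-1 + r\right) \left(3 + A\right)$)
$V{\left(Y,R \right)} = 8 + 2 R$ ($V{\left(Y,R \right)} = \left(R + 8\right) + R = \left(8 + R\right) + R = 8 + 2 R$)
$-332 - 130 V{\left(L{\left(4,-4 \right)},-1 \right)} = -332 - 130 \left(8 + 2 \left(-1\right)\right) = -332 - 130 \left(8 - 2\right) = -332 - 780 = -1112$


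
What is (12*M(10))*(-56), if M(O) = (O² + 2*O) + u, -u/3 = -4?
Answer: -88704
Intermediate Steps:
u = 12 (u = -3*(-4) = 12)
M(O) = 12 + O² + 2*O (M(O) = (O² + 2*O) + 12 = 12 + O² + 2*O)
(12*M(10))*(-56) = (12*(12 + 10² + 2*10))*(-56) = (12*(12 + 100 + 20))*(-56) = (12*132)*(-56) = 1584*(-56) = -88704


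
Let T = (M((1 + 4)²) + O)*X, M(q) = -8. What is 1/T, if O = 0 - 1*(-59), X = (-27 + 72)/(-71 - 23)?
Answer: -94/2295 ≈ -0.040959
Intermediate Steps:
X = -45/94 (X = 45/(-94) = 45*(-1/94) = -45/94 ≈ -0.47872)
O = 59 (O = 0 + 59 = 59)
T = -2295/94 (T = (-8 + 59)*(-45/94) = 51*(-45/94) = -2295/94 ≈ -24.415)
1/T = 1/(-2295/94) = -94/2295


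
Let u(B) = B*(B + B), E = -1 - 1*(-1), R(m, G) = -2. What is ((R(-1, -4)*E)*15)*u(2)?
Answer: 0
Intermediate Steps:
E = 0 (E = -1 + 1 = 0)
u(B) = 2*B² (u(B) = B*(2*B) = 2*B²)
((R(-1, -4)*E)*15)*u(2) = (-2*0*15)*(2*2²) = (0*15)*(2*4) = 0*8 = 0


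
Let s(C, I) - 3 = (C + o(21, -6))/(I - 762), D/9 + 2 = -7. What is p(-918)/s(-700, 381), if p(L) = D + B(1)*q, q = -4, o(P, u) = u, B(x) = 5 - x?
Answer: -36957/1849 ≈ -19.988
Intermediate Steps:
D = -81 (D = -18 + 9*(-7) = -18 - 63 = -81)
s(C, I) = 3 + (-6 + C)/(-762 + I) (s(C, I) = 3 + (C - 6)/(I - 762) = 3 + (-6 + C)/(-762 + I))
p(L) = -97 (p(L) = -81 + (5 - 1*1)*(-4) = -81 + (5 - 1)*(-4) = -81 + 4*(-4) = -81 - 16 = -97)
p(-918)/s(-700, 381) = -97*(-762 + 381)/(-2292 - 700 + 3*381) = -97*(-381/(-2292 - 700 + 1143)) = -97/((-1/381*(-1849))) = -97/1849/381 = -97*381/1849 = -36957/1849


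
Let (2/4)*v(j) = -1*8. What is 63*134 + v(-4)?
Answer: 8426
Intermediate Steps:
v(j) = -16 (v(j) = 2*(-1*8) = 2*(-8) = -16)
63*134 + v(-4) = 63*134 - 16 = 8442 - 16 = 8426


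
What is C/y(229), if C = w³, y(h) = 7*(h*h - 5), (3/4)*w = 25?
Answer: 250000/2477601 ≈ 0.10090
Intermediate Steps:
w = 100/3 (w = (4/3)*25 = 100/3 ≈ 33.333)
y(h) = -35 + 7*h² (y(h) = 7*(h² - 5) = 7*(-5 + h²) = -35 + 7*h²)
C = 1000000/27 (C = (100/3)³ = 1000000/27 ≈ 37037.)
C/y(229) = 1000000/(27*(-35 + 7*229²)) = 1000000/(27*(-35 + 7*52441)) = 1000000/(27*(-35 + 367087)) = (1000000/27)/367052 = (1000000/27)*(1/367052) = 250000/2477601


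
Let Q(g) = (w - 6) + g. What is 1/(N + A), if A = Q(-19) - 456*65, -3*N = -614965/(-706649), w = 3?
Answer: -2119947/62882482879 ≈ -3.3713e-5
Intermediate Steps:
Q(g) = -3 + g (Q(g) = (3 - 6) + g = -3 + g)
N = -614965/2119947 (N = -(-614965)/(3*(-706649)) = -(-614965)*(-1)/(3*706649) = -⅓*614965/706649 = -614965/2119947 ≈ -0.29008)
A = -29662 (A = (-3 - 19) - 456*65 = -22 - 29640 = -29662)
1/(N + A) = 1/(-614965/2119947 - 29662) = 1/(-62882482879/2119947) = -2119947/62882482879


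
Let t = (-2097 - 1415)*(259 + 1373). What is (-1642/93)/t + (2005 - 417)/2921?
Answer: 423234023869/778500994176 ≈ 0.54365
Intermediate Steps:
t = -5731584 (t = -3512*1632 = -5731584)
(-1642/93)/t + (2005 - 417)/2921 = -1642/93/(-5731584) + (2005 - 417)/2921 = -1642*1/93*(-1/5731584) + 1588*(1/2921) = -1642/93*(-1/5731584) + 1588/2921 = 821/266518656 + 1588/2921 = 423234023869/778500994176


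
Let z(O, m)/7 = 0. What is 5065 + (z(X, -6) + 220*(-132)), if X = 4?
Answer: -23975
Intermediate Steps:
z(O, m) = 0 (z(O, m) = 7*0 = 0)
5065 + (z(X, -6) + 220*(-132)) = 5065 + (0 + 220*(-132)) = 5065 + (0 - 29040) = 5065 - 29040 = -23975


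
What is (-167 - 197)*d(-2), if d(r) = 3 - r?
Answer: -1820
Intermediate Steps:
(-167 - 197)*d(-2) = (-167 - 197)*(3 - 1*(-2)) = -364*(3 + 2) = -364*5 = -1820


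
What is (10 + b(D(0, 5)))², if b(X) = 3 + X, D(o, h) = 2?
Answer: 225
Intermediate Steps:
(10 + b(D(0, 5)))² = (10 + (3 + 2))² = (10 + 5)² = 15² = 225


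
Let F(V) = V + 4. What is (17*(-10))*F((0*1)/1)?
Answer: -680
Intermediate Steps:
F(V) = 4 + V
(17*(-10))*F((0*1)/1) = (17*(-10))*(4 + (0*1)/1) = -170*(4 + 0*1) = -170*(4 + 0) = -170*4 = -680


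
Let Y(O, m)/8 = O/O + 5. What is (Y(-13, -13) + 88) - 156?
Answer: -20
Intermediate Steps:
Y(O, m) = 48 (Y(O, m) = 8*(O/O + 5) = 8*(1 + 5) = 8*6 = 48)
(Y(-13, -13) + 88) - 156 = (48 + 88) - 156 = 136 - 156 = -20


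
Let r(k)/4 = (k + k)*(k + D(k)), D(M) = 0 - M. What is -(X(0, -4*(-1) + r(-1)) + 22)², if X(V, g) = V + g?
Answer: -676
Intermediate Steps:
D(M) = -M
r(k) = 0 (r(k) = 4*((k + k)*(k - k)) = 4*((2*k)*0) = 4*0 = 0)
-(X(0, -4*(-1) + r(-1)) + 22)² = -((0 + (-4*(-1) + 0)) + 22)² = -((0 + (4 + 0)) + 22)² = -((0 + 4) + 22)² = -(4 + 22)² = -1*26² = -1*676 = -676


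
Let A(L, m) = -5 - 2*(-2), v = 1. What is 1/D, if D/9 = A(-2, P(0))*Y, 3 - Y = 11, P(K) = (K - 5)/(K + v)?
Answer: 1/72 ≈ 0.013889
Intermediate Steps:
P(K) = (-5 + K)/(1 + K) (P(K) = (K - 5)/(K + 1) = (-5 + K)/(1 + K))
Y = -8 (Y = 3 - 1*11 = 3 - 11 = -8)
A(L, m) = -1 (A(L, m) = -5 + 4 = -1)
D = 72 (D = 9*(-1*(-8)) = 9*8 = 72)
1/D = 1/72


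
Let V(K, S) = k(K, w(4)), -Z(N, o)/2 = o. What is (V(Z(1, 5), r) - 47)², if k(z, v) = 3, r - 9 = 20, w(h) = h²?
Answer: 1936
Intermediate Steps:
Z(N, o) = -2*o
r = 29 (r = 9 + 20 = 29)
V(K, S) = 3
(V(Z(1, 5), r) - 47)² = (3 - 47)² = (-44)² = 1936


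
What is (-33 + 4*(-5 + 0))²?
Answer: 2809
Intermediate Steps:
(-33 + 4*(-5 + 0))² = (-33 + 4*(-5))² = (-33 - 20)² = (-53)² = 2809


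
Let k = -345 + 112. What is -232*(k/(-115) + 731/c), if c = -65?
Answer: 3197888/1495 ≈ 2139.1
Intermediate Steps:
k = -233
-232*(k/(-115) + 731/c) = -232*(-233/(-115) + 731/(-65)) = -232*(-233*(-1/115) + 731*(-1/65)) = -232*(233/115 - 731/65) = -232*(-13784)/1495 = -1*(-3197888/1495) = 3197888/1495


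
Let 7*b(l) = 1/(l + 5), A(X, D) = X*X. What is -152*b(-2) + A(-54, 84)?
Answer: 61084/21 ≈ 2908.8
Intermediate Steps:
A(X, D) = X**2
b(l) = 1/(7*(5 + l)) (b(l) = 1/(7*(l + 5)) = 1/(7*(5 + l)))
-152*b(-2) + A(-54, 84) = -152/(7*(5 - 2)) + (-54)**2 = -152/(7*3) + 2916 = -152*1/21 + 2916 = -152/21 + 2916 = 61084/21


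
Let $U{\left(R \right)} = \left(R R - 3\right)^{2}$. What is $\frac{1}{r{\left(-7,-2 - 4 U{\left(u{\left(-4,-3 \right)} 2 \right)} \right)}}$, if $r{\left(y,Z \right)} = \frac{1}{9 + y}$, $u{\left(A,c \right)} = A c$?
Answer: $2$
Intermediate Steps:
$U{\left(R \right)} = \left(-3 + R^{2}\right)^{2}$ ($U{\left(R \right)} = \left(R^{2} - 3\right)^{2} = \left(-3 + R^{2}\right)^{2}$)
$\frac{1}{r{\left(-7,-2 - 4 U{\left(u{\left(-4,-3 \right)} 2 \right)} \right)}} = \frac{1}{\frac{1}{9 - 7}} = \frac{1}{\frac{1}{2}} = 2$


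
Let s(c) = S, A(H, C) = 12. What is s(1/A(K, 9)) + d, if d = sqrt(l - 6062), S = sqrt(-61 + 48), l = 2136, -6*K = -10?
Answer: I*(sqrt(13) + sqrt(3926)) ≈ 66.263*I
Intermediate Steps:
K = 5/3 (K = -1/6*(-10) = 5/3 ≈ 1.6667)
S = I*sqrt(13) (S = sqrt(-13) = I*sqrt(13) ≈ 3.6056*I)
s(c) = I*sqrt(13)
d = I*sqrt(3926) (d = sqrt(2136 - 6062) = sqrt(-3926) = I*sqrt(3926) ≈ 62.658*I)
s(1/A(K, 9)) + d = I*sqrt(13) + I*sqrt(3926)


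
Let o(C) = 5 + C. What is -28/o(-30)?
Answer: 28/25 ≈ 1.1200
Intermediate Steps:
-28/o(-30) = -28/(5 - 30) = -28/(-25) = -28*(-1/25) = 28/25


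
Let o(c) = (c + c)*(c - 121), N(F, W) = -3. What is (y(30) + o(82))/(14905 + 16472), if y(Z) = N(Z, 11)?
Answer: -2133/10459 ≈ -0.20394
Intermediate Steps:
y(Z) = -3
o(c) = 2*c*(-121 + c) (o(c) = (2*c)*(-121 + c) = 2*c*(-121 + c))
(y(30) + o(82))/(14905 + 16472) = (-3 + 2*82*(-121 + 82))/(14905 + 16472) = (-3 + 2*82*(-39))/31377 = (-3 - 6396)*(1/31377) = -6399*1/31377 = -2133/10459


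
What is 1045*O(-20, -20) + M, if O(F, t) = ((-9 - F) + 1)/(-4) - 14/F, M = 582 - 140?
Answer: -3923/2 ≈ -1961.5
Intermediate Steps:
M = 442
O(F, t) = 2 - 14/F + F/4 (O(F, t) = (-8 - F)*(-¼) - 14/F = (2 + F/4) - 14/F = 2 - 14/F + F/4)
1045*O(-20, -20) + M = 1045*(2 - 14/(-20) + (¼)*(-20)) + 442 = 1045*(2 - 14*(-1/20) - 5) + 442 = 1045*(2 + 7/10 - 5) + 442 = 1045*(-23/10) + 442 = -4807/2 + 442 = -3923/2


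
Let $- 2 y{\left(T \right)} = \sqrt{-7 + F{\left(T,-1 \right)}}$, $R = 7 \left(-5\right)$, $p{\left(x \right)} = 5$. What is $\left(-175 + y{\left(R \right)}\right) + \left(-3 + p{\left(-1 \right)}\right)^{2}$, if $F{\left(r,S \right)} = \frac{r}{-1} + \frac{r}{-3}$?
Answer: $-171 - \frac{\sqrt{357}}{6} \approx -174.15$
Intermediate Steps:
$F{\left(r,S \right)} = - \frac{4 r}{3}$ ($F{\left(r,S \right)} = r \left(-1\right) + r \left(- \frac{1}{3}\right) = - r - \frac{r}{3} = - \frac{4 r}{3}$)
$R = -35$
$y{\left(T \right)} = - \frac{\sqrt{-7 - \frac{4 T}{3}}}{2}$
$\left(-175 + y{\left(R \right)}\right) + \left(-3 + p{\left(-1 \right)}\right)^{2} = \left(-175 - \frac{\sqrt{-63 - -420}}{6}\right) + \left(-3 + 5\right)^{2} = \left(-175 - \frac{\sqrt{-63 + 420}}{6}\right) + 2^{2} = \left(-175 - \frac{\sqrt{357}}{6}\right) + 4 = -171 - \frac{\sqrt{357}}{6}$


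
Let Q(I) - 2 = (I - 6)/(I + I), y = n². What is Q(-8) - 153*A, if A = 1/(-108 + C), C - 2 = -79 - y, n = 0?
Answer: 5479/1480 ≈ 3.7020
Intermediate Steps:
y = 0 (y = 0² = 0)
Q(I) = 2 + (-6 + I)/(2*I) (Q(I) = 2 + (I - 6)/(I + I) = 2 + (-6 + I)/((2*I)) = 2 + (-6 + I)*(1/(2*I)) = 2 + (-6 + I)/(2*I))
C = -77 (C = 2 + (-79 - 1*0) = 2 + (-79 + 0) = 2 - 79 = -77)
A = -1/185 (A = 1/(-108 - 77) = 1/(-185) = -1/185 ≈ -0.0054054)
Q(-8) - 153*A = (5/2 - 3/(-8)) - 153*(-1/185) = (5/2 - 3*(-⅛)) + 153/185 = (5/2 + 3/8) + 153/185 = 23/8 + 153/185 = 5479/1480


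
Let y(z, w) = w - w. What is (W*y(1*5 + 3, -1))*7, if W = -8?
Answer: 0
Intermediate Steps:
y(z, w) = 0
(W*y(1*5 + 3, -1))*7 = -8*0*7 = 0*7 = 0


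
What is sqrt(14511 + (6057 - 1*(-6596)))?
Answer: 2*sqrt(6791) ≈ 164.81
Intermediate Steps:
sqrt(14511 + (6057 - 1*(-6596))) = sqrt(14511 + (6057 + 6596)) = sqrt(14511 + 12653) = sqrt(27164) = 2*sqrt(6791)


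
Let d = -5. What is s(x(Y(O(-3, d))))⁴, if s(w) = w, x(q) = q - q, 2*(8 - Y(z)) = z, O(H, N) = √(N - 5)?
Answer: 0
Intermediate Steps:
O(H, N) = √(-5 + N)
Y(z) = 8 - z/2
x(q) = 0
s(x(Y(O(-3, d))))⁴ = 0⁴ = 0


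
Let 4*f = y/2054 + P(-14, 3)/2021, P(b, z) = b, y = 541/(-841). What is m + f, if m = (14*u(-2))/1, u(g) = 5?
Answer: 977483757163/13964414776 ≈ 69.998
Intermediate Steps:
y = -541/841 (y = 541*(-1/841) = -541/841 ≈ -0.64328)
f = -25277157/13964414776 (f = (-541/841/2054 - 14/2021)/4 = (-541/841*1/2054 - 14*1/2021)/4 = (-541/1727414 - 14/2021)/4 = (¼)*(-25277157/3491103694) = -25277157/13964414776 ≈ -0.0018101)
m = 70 (m = (14*5)/1 = 70*1 = 70)
m + f = 70 - 25277157/13964414776 = 977483757163/13964414776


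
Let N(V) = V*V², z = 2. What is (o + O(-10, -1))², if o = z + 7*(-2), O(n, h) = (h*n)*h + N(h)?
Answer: 529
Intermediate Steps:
N(V) = V³
O(n, h) = h³ + n*h² (O(n, h) = (h*n)*h + h³ = n*h² + h³ = h³ + n*h²)
o = -12 (o = 2 + 7*(-2) = 2 - 14 = -12)
(o + O(-10, -1))² = (-12 + (-1)²*(-1 - 10))² = (-12 + 1*(-11))² = (-12 - 11)² = (-23)² = 529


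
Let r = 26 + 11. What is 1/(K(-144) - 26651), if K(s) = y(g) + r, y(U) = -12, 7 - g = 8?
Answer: -1/26626 ≈ -3.7557e-5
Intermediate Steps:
g = -1 (g = 7 - 1*8 = 7 - 8 = -1)
r = 37
K(s) = 25 (K(s) = -12 + 37 = 25)
1/(K(-144) - 26651) = 1/(25 - 26651) = 1/(-26626) = -1/26626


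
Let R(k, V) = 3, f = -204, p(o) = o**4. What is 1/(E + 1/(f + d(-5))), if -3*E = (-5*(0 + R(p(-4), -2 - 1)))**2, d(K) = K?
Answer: -209/15676 ≈ -0.013332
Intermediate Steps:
E = -75 (E = -25*(0 + 3)**2/3 = -(-5*3)**2/3 = -1/3*(-15)**2 = -1/3*225 = -75)
1/(E + 1/(f + d(-5))) = 1/(-75 + 1/(-204 - 5)) = 1/(-75 + 1/(-209)) = 1/(-75 - 1/209) = 1/(-15676/209) = -209/15676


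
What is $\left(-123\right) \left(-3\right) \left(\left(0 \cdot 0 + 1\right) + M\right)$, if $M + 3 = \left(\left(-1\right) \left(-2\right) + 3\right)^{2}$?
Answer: $8487$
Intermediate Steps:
$M = 22$ ($M = -3 + \left(\left(-1\right) \left(-2\right) + 3\right)^{2} = -3 + \left(2 + 3\right)^{2} = -3 + 5^{2} = -3 + 25 = 22$)
$\left(-123\right) \left(-3\right) \left(\left(0 \cdot 0 + 1\right) + M\right) = \left(-123\right) \left(-3\right) \left(\left(0 \cdot 0 + 1\right) + 22\right) = 369 \left(\left(0 + 1\right) + 22\right) = 369 \left(1 + 22\right) = 369 \cdot 23 = 8487$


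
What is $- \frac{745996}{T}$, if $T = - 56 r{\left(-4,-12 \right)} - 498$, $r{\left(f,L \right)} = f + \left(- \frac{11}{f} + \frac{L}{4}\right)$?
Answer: $\frac{186499}{65} \approx 2869.2$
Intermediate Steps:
$r{\left(f,L \right)} = f - \frac{11}{f} + \frac{L}{4}$ ($r{\left(f,L \right)} = f + \left(- \frac{11}{f} + L \frac{1}{4}\right) = f + \left(- \frac{11}{f} + \frac{L}{4}\right) = f - \frac{11}{f} + \frac{L}{4}$)
$T = -260$ ($T = - 56 \left(-4 - \frac{11}{-4} + \frac{1}{4} \left(-12\right)\right) - 498 = - 56 \left(-4 - - \frac{11}{4} - 3\right) - 498 = - 56 \left(-4 + \frac{11}{4} - 3\right) - 498 = \left(-56\right) \left(- \frac{17}{4}\right) - 498 = 238 - 498 = -260$)
$- \frac{745996}{T} = - \frac{745996}{-260} = \left(-745996\right) \left(- \frac{1}{260}\right) = \frac{186499}{65}$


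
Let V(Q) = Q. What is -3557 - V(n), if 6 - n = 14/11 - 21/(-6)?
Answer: -78281/22 ≈ -3558.2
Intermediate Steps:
n = 27/22 (n = 6 - (14/11 - 21/(-6)) = 6 - (14*(1/11) - 21*(-⅙)) = 6 - (14/11 + 7/2) = 6 - 1*105/22 = 6 - 105/22 = 27/22 ≈ 1.2273)
-3557 - V(n) = -3557 - 1*27/22 = -3557 - 27/22 = -78281/22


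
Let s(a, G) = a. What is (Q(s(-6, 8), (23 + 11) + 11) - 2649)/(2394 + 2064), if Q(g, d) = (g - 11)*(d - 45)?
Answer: -883/1486 ≈ -0.59421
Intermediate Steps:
Q(g, d) = (-45 + d)*(-11 + g) (Q(g, d) = (-11 + g)*(-45 + d) = (-45 + d)*(-11 + g))
(Q(s(-6, 8), (23 + 11) + 11) - 2649)/(2394 + 2064) = ((495 - 45*(-6) - 11*((23 + 11) + 11) + ((23 + 11) + 11)*(-6)) - 2649)/(2394 + 2064) = ((495 + 270 - 11*(34 + 11) + (34 + 11)*(-6)) - 2649)/4458 = ((495 + 270 - 11*45 + 45*(-6)) - 2649)*(1/4458) = ((495 + 270 - 495 - 270) - 2649)*(1/4458) = (0 - 2649)*(1/4458) = -2649*1/4458 = -883/1486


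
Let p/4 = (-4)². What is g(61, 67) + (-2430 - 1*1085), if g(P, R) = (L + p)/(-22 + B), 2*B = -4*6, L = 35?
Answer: -119609/34 ≈ -3517.9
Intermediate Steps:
B = -12 (B = (-4*6)/2 = (½)*(-24) = -12)
p = 64 (p = 4*(-4)² = 4*16 = 64)
g(P, R) = -99/34 (g(P, R) = (35 + 64)/(-22 - 12) = 99/(-34) = 99*(-1/34) = -99/34)
g(61, 67) + (-2430 - 1*1085) = -99/34 + (-2430 - 1*1085) = -99/34 + (-2430 - 1085) = -99/34 - 3515 = -119609/34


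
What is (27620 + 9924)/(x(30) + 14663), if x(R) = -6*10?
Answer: 37544/14603 ≈ 2.5710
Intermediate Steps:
x(R) = -60
(27620 + 9924)/(x(30) + 14663) = (27620 + 9924)/(-60 + 14663) = 37544/14603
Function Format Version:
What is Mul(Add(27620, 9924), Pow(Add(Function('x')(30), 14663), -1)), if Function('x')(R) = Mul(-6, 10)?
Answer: Rational(37544, 14603) ≈ 2.5710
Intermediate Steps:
Function('x')(R) = -60
Mul(Add(27620, 9924), Pow(Add(Function('x')(30), 14663), -1)) = Mul(Add(27620, 9924), Pow(Add(-60, 14663), -1)) = Mul(37544, Pow(14603, -1)) = Mul(37544, Rational(1, 14603)) = Rational(37544, 14603)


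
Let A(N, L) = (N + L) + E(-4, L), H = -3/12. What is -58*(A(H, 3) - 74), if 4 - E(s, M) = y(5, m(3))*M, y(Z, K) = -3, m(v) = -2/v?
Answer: 6757/2 ≈ 3378.5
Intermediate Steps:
E(s, M) = 4 + 3*M (E(s, M) = 4 - (-3)*M = 4 + 3*M)
H = -¼ (H = -3*1/12 = -¼ ≈ -0.25000)
A(N, L) = 4 + N + 4*L (A(N, L) = (N + L) + (4 + 3*L) = (L + N) + (4 + 3*L) = 4 + N + 4*L)
-58*(A(H, 3) - 74) = -58*((4 - ¼ + 4*3) - 74) = -58*((4 - ¼ + 12) - 74) = -58*(63/4 - 74) = -58*(-233/4) = 6757/2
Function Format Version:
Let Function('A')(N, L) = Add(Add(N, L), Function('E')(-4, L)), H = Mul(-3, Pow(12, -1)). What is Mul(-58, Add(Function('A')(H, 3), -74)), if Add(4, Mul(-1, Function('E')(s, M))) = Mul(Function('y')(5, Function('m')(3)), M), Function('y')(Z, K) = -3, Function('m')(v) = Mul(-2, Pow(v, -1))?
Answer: Rational(6757, 2) ≈ 3378.5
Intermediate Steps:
Function('E')(s, M) = Add(4, Mul(3, M)) (Function('E')(s, M) = Add(4, Mul(-1, Mul(-3, M))) = Add(4, Mul(3, M)))
H = Rational(-1, 4) (H = Mul(-3, Rational(1, 12)) = Rational(-1, 4) ≈ -0.25000)
Function('A')(N, L) = Add(4, N, Mul(4, L)) (Function('A')(N, L) = Add(Add(N, L), Add(4, Mul(3, L))) = Add(Add(L, N), Add(4, Mul(3, L))) = Add(4, N, Mul(4, L)))
Mul(-58, Add(Function('A')(H, 3), -74)) = Mul(-58, Add(Add(4, Rational(-1, 4), Mul(4, 3)), -74)) = Mul(-58, Add(Add(4, Rational(-1, 4), 12), -74)) = Mul(-58, Add(Rational(63, 4), -74)) = Mul(-58, Rational(-233, 4)) = Rational(6757, 2)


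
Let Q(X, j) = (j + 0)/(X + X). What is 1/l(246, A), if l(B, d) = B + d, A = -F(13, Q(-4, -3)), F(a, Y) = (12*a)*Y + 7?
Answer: 2/361 ≈ 0.0055402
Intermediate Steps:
Q(X, j) = j/(2*X) (Q(X, j) = j/((2*X)) = j*(1/(2*X)) = j/(2*X))
F(a, Y) = 7 + 12*Y*a (F(a, Y) = 12*Y*a + 7 = 7 + 12*Y*a)
A = -131/2 (A = -(7 + 12*((½)*(-3)/(-4))*13) = -(7 + 12*((½)*(-3)*(-¼))*13) = -(7 + 12*(3/8)*13) = -(7 + 117/2) = -1*131/2 = -131/2 ≈ -65.500)
1/l(246, A) = 1/(246 - 131/2) = 1/(361/2) = 2/361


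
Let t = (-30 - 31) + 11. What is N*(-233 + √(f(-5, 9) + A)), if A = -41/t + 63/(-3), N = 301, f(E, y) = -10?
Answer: -70133 + 301*I*√3018/10 ≈ -70133.0 + 1653.6*I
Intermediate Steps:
t = -50 (t = -61 + 11 = -50)
A = -1009/50 (A = -41/(-50) + 63/(-3) = -41*(-1/50) + 63*(-⅓) = 41/50 - 21 = -1009/50 ≈ -20.180)
N*(-233 + √(f(-5, 9) + A)) = 301*(-233 + √(-10 - 1009/50)) = 301*(-233 + √(-1509/50)) = 301*(-233 + I*√3018/10) = -70133 + 301*I*√3018/10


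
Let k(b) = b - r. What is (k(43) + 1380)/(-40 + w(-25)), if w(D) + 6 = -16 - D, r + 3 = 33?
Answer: -1393/37 ≈ -37.649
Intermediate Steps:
r = 30 (r = -3 + 33 = 30)
w(D) = -22 - D (w(D) = -6 + (-16 - D) = -22 - D)
k(b) = -30 + b (k(b) = b - 1*30 = b - 30 = -30 + b)
(k(43) + 1380)/(-40 + w(-25)) = ((-30 + 43) + 1380)/(-40 + (-22 - 1*(-25))) = (13 + 1380)/(-40 + (-22 + 25)) = 1393/(-40 + 3) = 1393/(-37) = 1393*(-1/37) = -1393/37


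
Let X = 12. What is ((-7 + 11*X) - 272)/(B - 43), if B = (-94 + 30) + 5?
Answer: 49/34 ≈ 1.4412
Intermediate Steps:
B = -59 (B = -64 + 5 = -59)
((-7 + 11*X) - 272)/(B - 43) = ((-7 + 11*12) - 272)/(-59 - 43) = ((-7 + 132) - 272)/(-102) = (125 - 272)*(-1/102) = -147*(-1/102) = 49/34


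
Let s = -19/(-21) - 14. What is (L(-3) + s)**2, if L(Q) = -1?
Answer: 87616/441 ≈ 198.68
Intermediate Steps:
s = -275/21 (s = -19*(-1/21) - 14 = 19/21 - 14 = -275/21 ≈ -13.095)
(L(-3) + s)**2 = (-1 - 275/21)**2 = (-296/21)**2 = 87616/441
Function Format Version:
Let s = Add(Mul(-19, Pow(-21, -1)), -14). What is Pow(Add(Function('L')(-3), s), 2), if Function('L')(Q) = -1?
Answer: Rational(87616, 441) ≈ 198.68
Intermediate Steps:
s = Rational(-275, 21) (s = Add(Mul(-19, Rational(-1, 21)), -14) = Add(Rational(19, 21), -14) = Rational(-275, 21) ≈ -13.095)
Pow(Add(Function('L')(-3), s), 2) = Pow(Add(-1, Rational(-275, 21)), 2) = Pow(Rational(-296, 21), 2) = Rational(87616, 441)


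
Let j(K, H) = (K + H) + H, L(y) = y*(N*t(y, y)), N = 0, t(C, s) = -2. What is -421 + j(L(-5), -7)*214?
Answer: -3417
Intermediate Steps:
L(y) = 0 (L(y) = y*(0*(-2)) = y*0 = 0)
j(K, H) = K + 2*H (j(K, H) = (H + K) + H = K + 2*H)
-421 + j(L(-5), -7)*214 = -421 + (0 + 2*(-7))*214 = -421 + (0 - 14)*214 = -421 - 14*214 = -421 - 2996 = -3417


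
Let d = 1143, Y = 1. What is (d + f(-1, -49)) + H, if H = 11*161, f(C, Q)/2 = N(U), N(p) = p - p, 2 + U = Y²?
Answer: 2914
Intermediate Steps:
U = -1 (U = -2 + 1² = -2 + 1 = -1)
N(p) = 0
f(C, Q) = 0 (f(C, Q) = 2*0 = 0)
H = 1771
(d + f(-1, -49)) + H = (1143 + 0) + 1771 = 1143 + 1771 = 2914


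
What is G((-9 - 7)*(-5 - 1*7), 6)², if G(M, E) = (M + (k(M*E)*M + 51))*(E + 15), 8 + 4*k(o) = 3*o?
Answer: 12115181991969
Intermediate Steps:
k(o) = -2 + 3*o/4 (k(o) = -2 + (3*o)/4 = -2 + 3*o/4)
G(M, E) = (15 + E)*(51 + M + M*(-2 + 3*E*M/4)) (G(M, E) = (M + ((-2 + 3*(M*E)/4)*M + 51))*(E + 15) = (M + ((-2 + 3*(E*M)/4)*M + 51))*(15 + E) = (M + ((-2 + 3*E*M/4)*M + 51))*(15 + E) = (M + (M*(-2 + 3*E*M/4) + 51))*(15 + E) = (M + (51 + M*(-2 + 3*E*M/4)))*(15 + E) = (51 + M + M*(-2 + 3*E*M/4))*(15 + E) = (15 + E)*(51 + M + M*(-2 + 3*E*M/4)))
G((-9 - 7)*(-5 - 1*7), 6)² = (765 - 15*(-9 - 7)*(-5 - 1*7) + 51*6 - 1*6*(-9 - 7)*(-5 - 1*7) + (¾)*6²*((-9 - 7)*(-5 - 1*7))² + (45/4)*6*((-9 - 7)*(-5 - 1*7))²)² = (765 - (-240)*(-5 - 7) + 306 - 1*6*(-16*(-5 - 7)) + (¾)*36*(-16*(-5 - 7))² + (45/4)*6*(-16*(-5 - 7))²)² = (765 - (-240)*(-12) + 306 - 1*6*(-16*(-12)) + (¾)*36*(-16*(-12))² + (45/4)*6*(-16*(-12))²)² = (765 - 15*192 + 306 - 1*6*192 + (¾)*36*192² + (45/4)*6*192²)² = (765 - 2880 + 306 - 1152 + (¾)*36*36864 + (45/4)*6*36864)² = (765 - 2880 + 306 - 1152 + 995328 + 2488320)² = 3480687² = 12115181991969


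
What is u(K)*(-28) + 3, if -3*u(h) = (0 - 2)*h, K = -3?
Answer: 59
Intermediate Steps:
u(h) = 2*h/3 (u(h) = -(0 - 2)*h/3 = -(-2)*h/3 = 2*h/3)
u(K)*(-28) + 3 = ((2/3)*(-3))*(-28) + 3 = -2*(-28) + 3 = 56 + 3 = 59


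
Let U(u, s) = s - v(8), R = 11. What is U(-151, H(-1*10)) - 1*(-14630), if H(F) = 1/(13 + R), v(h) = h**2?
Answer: 349585/24 ≈ 14566.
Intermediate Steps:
H(F) = 1/24 (H(F) = 1/(13 + 11) = 1/24)
U(u, s) = -64 + s (U(u, s) = s - 1*8**2 = s - 1*64 = s - 64 = -64 + s)
U(-151, H(-1*10)) - 1*(-14630) = (-64 + 1/24) - 1*(-14630) = -1535/24 + 14630 = 349585/24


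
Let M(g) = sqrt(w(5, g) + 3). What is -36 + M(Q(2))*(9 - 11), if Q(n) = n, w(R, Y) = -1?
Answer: -36 - 2*sqrt(2) ≈ -38.828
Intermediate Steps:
M(g) = sqrt(2) (M(g) = sqrt(-1 + 3) = sqrt(2))
-36 + M(Q(2))*(9 - 11) = -36 + sqrt(2)*(9 - 11) = -36 + sqrt(2)*(-2) = -36 - 2*sqrt(2)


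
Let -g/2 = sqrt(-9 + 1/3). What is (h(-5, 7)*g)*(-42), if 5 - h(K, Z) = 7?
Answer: -56*I*sqrt(78) ≈ -494.58*I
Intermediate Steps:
h(K, Z) = -2 (h(K, Z) = 5 - 1*7 = 5 - 7 = -2)
g = -2*I*sqrt(78)/3 (g = -2*sqrt(-9 + 1/3) = -2*I*sqrt(78)/3 ≈ -5.8878*I)
(h(-5, 7)*g)*(-42) = -(-4)*I*sqrt(78)/3*(-42) = (4*I*sqrt(78)/3)*(-42) = -56*I*sqrt(78)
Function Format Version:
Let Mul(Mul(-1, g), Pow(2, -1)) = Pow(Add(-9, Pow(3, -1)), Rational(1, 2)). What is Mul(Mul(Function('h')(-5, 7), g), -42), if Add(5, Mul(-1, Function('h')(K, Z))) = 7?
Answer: Mul(-56, I, Pow(78, Rational(1, 2))) ≈ Mul(-494.58, I)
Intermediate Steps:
Function('h')(K, Z) = -2 (Function('h')(K, Z) = Add(5, Mul(-1, 7)) = Add(5, -7) = -2)
g = Mul(Rational(-2, 3), I, Pow(78, Rational(1, 2))) (g = Mul(-2, Pow(Add(-9, Pow(3, -1)), Rational(1, 2))) = Mul(-2, Pow(Add(-9, Rational(1, 3)), Rational(1, 2))) = Mul(-2, Pow(Rational(-26, 3), Rational(1, 2))) = Mul(-2, Mul(Rational(1, 3), I, Pow(78, Rational(1, 2)))) = Mul(Rational(-2, 3), I, Pow(78, Rational(1, 2))) ≈ Mul(-5.8878, I))
Mul(Mul(Function('h')(-5, 7), g), -42) = Mul(Mul(-2, Mul(Rational(-2, 3), I, Pow(78, Rational(1, 2)))), -42) = Mul(Mul(Rational(4, 3), I, Pow(78, Rational(1, 2))), -42) = Mul(-56, I, Pow(78, Rational(1, 2)))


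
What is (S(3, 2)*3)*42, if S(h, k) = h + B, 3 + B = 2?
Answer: 252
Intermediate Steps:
B = -1 (B = -3 + 2 = -1)
S(h, k) = -1 + h (S(h, k) = h - 1 = -1 + h)
(S(3, 2)*3)*42 = ((-1 + 3)*3)*42 = (2*3)*42 = 6*42 = 252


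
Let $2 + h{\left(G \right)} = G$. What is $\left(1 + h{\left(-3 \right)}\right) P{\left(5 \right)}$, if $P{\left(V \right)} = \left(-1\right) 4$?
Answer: $16$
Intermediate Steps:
$h{\left(G \right)} = -2 + G$
$P{\left(V \right)} = -4$
$\left(1 + h{\left(-3 \right)}\right) P{\left(5 \right)} = \left(1 - 5\right) \left(-4\right) = \left(-4\right) \left(-4\right) = 16$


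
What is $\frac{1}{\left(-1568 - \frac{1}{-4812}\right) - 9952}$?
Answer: $- \frac{4812}{55434239} \approx -8.6806 \cdot 10^{-5}$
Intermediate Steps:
$\frac{1}{\left(-1568 - \frac{1}{-4812}\right) - 9952} = \frac{1}{\left(-1568 - - \frac{1}{4812}\right) - 9952} = \frac{1}{\left(-1568 + \frac{1}{4812}\right) - 9952} = \frac{1}{- \frac{7545215}{4812} - 9952} = \frac{1}{- \frac{55434239}{4812}} = - \frac{4812}{55434239}$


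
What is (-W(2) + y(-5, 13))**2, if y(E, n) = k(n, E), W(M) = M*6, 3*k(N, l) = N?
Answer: 529/9 ≈ 58.778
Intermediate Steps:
k(N, l) = N/3
W(M) = 6*M
y(E, n) = n/3
(-W(2) + y(-5, 13))**2 = (-6*2 + (1/3)*13)**2 = (-1*12 + 13/3)**2 = (-12 + 13/3)**2 = (-23/3)**2 = 529/9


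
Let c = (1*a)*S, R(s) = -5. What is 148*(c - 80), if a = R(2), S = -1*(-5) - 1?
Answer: -14800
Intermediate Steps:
S = 4 (S = 5 - 1 = 4)
a = -5
c = -20 (c = (1*(-5))*4 = -5*4 = -20)
148*(c - 80) = 148*(-20 - 80) = 148*(-100) = -14800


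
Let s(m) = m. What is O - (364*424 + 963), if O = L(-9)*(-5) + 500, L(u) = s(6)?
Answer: -154829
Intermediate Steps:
L(u) = 6
O = 470 (O = 6*(-5) + 500 = -30 + 500 = 470)
O - (364*424 + 963) = 470 - (364*424 + 963) = 470 - (154336 + 963) = 470 - 1*155299 = 470 - 155299 = -154829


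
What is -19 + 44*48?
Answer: 2093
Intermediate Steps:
-19 + 44*48 = -19 + 2112 = 2093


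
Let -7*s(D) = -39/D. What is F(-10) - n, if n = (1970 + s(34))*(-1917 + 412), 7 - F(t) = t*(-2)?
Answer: 100812843/34 ≈ 2.9651e+6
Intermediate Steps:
F(t) = 7 + 2*t (F(t) = 7 - t*(-2) = 7 - (-2)*t = 7 + 2*t)
s(D) = 39/(7*D) (s(D) = -(-39)/(7*D) = 39/(7*D))
n = -100813285/34 (n = (1970 + (39/7)/34)*(-1917 + 412) = (1970 + (39/7)*(1/34))*(-1505) = (1970 + 39/238)*(-1505) = (468899/238)*(-1505) = -100813285/34 ≈ -2.9651e+6)
F(-10) - n = (7 + 2*(-10)) - 1*(-100813285/34) = (7 - 20) + 100813285/34 = -13 + 100813285/34 = 100812843/34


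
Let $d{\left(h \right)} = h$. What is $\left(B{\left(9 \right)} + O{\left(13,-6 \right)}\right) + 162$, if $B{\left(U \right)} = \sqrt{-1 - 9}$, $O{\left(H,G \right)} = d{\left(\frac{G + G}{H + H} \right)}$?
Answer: $\frac{2100}{13} + i \sqrt{10} \approx 161.54 + 3.1623 i$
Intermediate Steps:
$O{\left(H,G \right)} = \frac{G}{H}$ ($O{\left(H,G \right)} = \frac{G + G}{H + H} = \frac{2 G}{2 H} = 2 G \frac{1}{2 H} = \frac{G}{H}$)
$B{\left(U \right)} = i \sqrt{10}$ ($B{\left(U \right)} = \sqrt{-10} = i \sqrt{10}$)
$\left(B{\left(9 \right)} + O{\left(13,-6 \right)}\right) + 162 = \left(i \sqrt{10} - \frac{6}{13}\right) + 162 = \left(- \frac{6}{13} + i \sqrt{10}\right) + 162 = \frac{2100}{13} + i \sqrt{10}$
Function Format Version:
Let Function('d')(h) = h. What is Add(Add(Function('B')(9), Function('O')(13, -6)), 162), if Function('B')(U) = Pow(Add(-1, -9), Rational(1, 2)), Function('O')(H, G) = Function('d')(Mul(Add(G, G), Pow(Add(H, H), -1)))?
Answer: Add(Rational(2100, 13), Mul(I, Pow(10, Rational(1, 2)))) ≈ Add(161.54, Mul(3.1623, I))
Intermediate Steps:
Function('O')(H, G) = Mul(G, Pow(H, -1)) (Function('O')(H, G) = Mul(Add(G, G), Pow(Add(H, H), -1)) = Mul(Mul(2, G), Pow(Mul(2, H), -1)) = Mul(Mul(2, G), Mul(Rational(1, 2), Pow(H, -1))) = Mul(G, Pow(H, -1)))
Function('B')(U) = Mul(I, Pow(10, Rational(1, 2))) (Function('B')(U) = Pow(-10, Rational(1, 2)) = Mul(I, Pow(10, Rational(1, 2))))
Add(Add(Function('B')(9), Function('O')(13, -6)), 162) = Add(Add(Mul(I, Pow(10, Rational(1, 2))), Mul(-6, Pow(13, -1))), 162) = Add(Add(Mul(I, Pow(10, Rational(1, 2))), Mul(-6, Rational(1, 13))), 162) = Add(Add(Mul(I, Pow(10, Rational(1, 2))), Rational(-6, 13)), 162) = Add(Add(Rational(-6, 13), Mul(I, Pow(10, Rational(1, 2)))), 162) = Add(Rational(2100, 13), Mul(I, Pow(10, Rational(1, 2))))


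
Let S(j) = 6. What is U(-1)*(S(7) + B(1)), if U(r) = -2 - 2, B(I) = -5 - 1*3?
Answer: 8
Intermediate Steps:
B(I) = -8 (B(I) = -5 - 3 = -8)
U(r) = -4
U(-1)*(S(7) + B(1)) = -4*(6 - 8) = -4*(-2) = 8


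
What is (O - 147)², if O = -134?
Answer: 78961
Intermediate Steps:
(O - 147)² = (-134 - 147)² = (-281)² = 78961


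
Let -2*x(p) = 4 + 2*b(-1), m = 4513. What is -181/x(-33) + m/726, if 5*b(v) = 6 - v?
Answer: 733751/12342 ≈ 59.452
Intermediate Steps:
b(v) = 6/5 - v/5 (b(v) = (6 - v)/5 = 6/5 - v/5)
x(p) = -17/5 (x(p) = -(4 + 2*(6/5 - ⅕*(-1)))/2 = -(4 + 2*(6/5 + ⅕))/2 = -(4 + 2*(7/5))/2 = -(4 + 14/5)/2 = -½*34/5 = -17/5)
-181/x(-33) + m/726 = -181/(-17/5) + 4513/726 = -181*(-5/17) + 4513*(1/726) = 905/17 + 4513/726 = 733751/12342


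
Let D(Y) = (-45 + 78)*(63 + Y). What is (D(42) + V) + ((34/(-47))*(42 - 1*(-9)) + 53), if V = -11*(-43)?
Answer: 185843/47 ≈ 3954.1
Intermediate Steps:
V = 473
D(Y) = 2079 + 33*Y (D(Y) = 33*(63 + Y) = 2079 + 33*Y)
(D(42) + V) + ((34/(-47))*(42 - 1*(-9)) + 53) = ((2079 + 33*42) + 473) + ((34/(-47))*(42 - 1*(-9)) + 53) = ((2079 + 1386) + 473) + ((34*(-1/47))*(42 + 9) + 53) = (3465 + 473) + (-34/47*51 + 53) = 3938 + (-1734/47 + 53) = 3938 + 757/47 = 185843/47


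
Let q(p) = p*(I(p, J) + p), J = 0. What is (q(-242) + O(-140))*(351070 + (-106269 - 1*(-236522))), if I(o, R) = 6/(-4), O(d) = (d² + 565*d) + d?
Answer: -343183299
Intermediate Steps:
O(d) = d² + 566*d
I(o, R) = -3/2 (I(o, R) = 6*(-¼) = -3/2)
q(p) = p*(-3/2 + p)
(q(-242) + O(-140))*(351070 + (-106269 - 1*(-236522))) = ((½)*(-242)*(-3 + 2*(-242)) - 140*(566 - 140))*(351070 + (-106269 - 1*(-236522))) = ((½)*(-242)*(-3 - 484) - 140*426)*(351070 + (-106269 + 236522)) = ((½)*(-242)*(-487) - 59640)*(351070 + 130253) = (58927 - 59640)*481323 = -713*481323 = -343183299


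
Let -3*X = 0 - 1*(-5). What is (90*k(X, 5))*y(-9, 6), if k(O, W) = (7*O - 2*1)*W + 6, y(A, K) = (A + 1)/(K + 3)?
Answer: 14960/3 ≈ 4986.7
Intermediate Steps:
X = -5/3 (X = -(0 - 1*(-5))/3 = -(0 + 5)/3 = -⅓*5 = -5/3 ≈ -1.6667)
y(A, K) = (1 + A)/(3 + K)
k(O, W) = 6 + W*(-2 + 7*O) (k(O, W) = (7*O - 2)*W + 6 = (-2 + 7*O)*W + 6 = W*(-2 + 7*O) + 6 = 6 + W*(-2 + 7*O))
(90*k(X, 5))*y(-9, 6) = (90*(6 - 2*5 + 7*(-5/3)*5))*((1 - 9)/(3 + 6)) = (90*(6 - 10 - 175/3))*(-8/9) = (90*(-187/3))*((⅑)*(-8)) = -5610*(-8/9) = 14960/3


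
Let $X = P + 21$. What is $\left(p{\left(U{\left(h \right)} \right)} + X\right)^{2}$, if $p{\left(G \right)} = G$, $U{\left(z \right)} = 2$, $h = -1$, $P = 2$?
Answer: $625$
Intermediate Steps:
$X = 23$ ($X = 2 + 21 = 23$)
$\left(p{\left(U{\left(h \right)} \right)} + X\right)^{2} = \left(2 + 23\right)^{2} = 25^{2} = 625$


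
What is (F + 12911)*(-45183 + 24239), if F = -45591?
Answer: 684449920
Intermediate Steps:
(F + 12911)*(-45183 + 24239) = (-45591 + 12911)*(-45183 + 24239) = -32680*(-20944) = 684449920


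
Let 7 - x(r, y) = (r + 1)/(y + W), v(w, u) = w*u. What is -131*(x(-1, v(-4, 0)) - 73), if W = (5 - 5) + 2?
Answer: 8646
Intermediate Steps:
v(w, u) = u*w
W = 2 (W = 0 + 2 = 2)
x(r, y) = 7 - (1 + r)/(2 + y) (x(r, y) = 7 - (r + 1)/(y + 2) = 7 - (1 + r)/(2 + y))
-131*(x(-1, v(-4, 0)) - 73) = -131*((13 - 1*(-1) + 7*(0*(-4)))/(2 + 0*(-4)) - 73) = -131*((13 + 1 + 7*0)/(2 + 0) - 73) = -131*((13 + 1 + 0)/2 - 73) = -131*((1/2)*14 - 73) = -131*(7 - 73) = -131*(-66) = 8646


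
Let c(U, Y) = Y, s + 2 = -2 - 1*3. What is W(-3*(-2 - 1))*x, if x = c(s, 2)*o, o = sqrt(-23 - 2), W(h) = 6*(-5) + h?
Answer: -210*I ≈ -210.0*I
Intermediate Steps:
s = -7 (s = -2 + (-2 - 1*3) = -2 + (-2 - 3) = -2 - 5 = -7)
W(h) = -30 + h
o = 5*I (o = sqrt(-25) = 5*I ≈ 5.0*I)
x = 10*I (x = 2*(5*I) = 10*I ≈ 10.0*I)
W(-3*(-2 - 1))*x = (-30 - 3*(-2 - 1))*(10*I) = (-30 - 3*(-3))*(10*I) = (-30 + 9)*(10*I) = -210*I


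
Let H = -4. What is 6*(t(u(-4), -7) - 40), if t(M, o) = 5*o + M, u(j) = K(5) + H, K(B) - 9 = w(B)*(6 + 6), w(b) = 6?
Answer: 12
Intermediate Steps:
K(B) = 81 (K(B) = 9 + 6*(6 + 6) = 9 + 6*12 = 9 + 72 = 81)
u(j) = 77 (u(j) = 81 - 4 = 77)
t(M, o) = M + 5*o
6*(t(u(-4), -7) - 40) = 6*((77 + 5*(-7)) - 40) = 6*((77 - 35) - 40) = 6*(42 - 40) = 6*2 = 12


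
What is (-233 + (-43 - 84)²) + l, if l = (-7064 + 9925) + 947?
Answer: 19704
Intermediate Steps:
l = 3808 (l = 2861 + 947 = 3808)
(-233 + (-43 - 84)²) + l = (-233 + (-43 - 84)²) + 3808 = (-233 + (-127)²) + 3808 = (-233 + 16129) + 3808 = 15896 + 3808 = 19704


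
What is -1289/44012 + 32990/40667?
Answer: 1399536117/1789836004 ≈ 0.78194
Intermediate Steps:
-1289/44012 + 32990/40667 = 1399536117/1789836004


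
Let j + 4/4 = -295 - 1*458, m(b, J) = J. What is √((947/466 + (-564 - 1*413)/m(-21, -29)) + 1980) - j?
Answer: 754 + √368127644010/13514 ≈ 798.90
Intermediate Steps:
j = -754 (j = -1 + (-295 - 1*458) = -1 + (-295 - 458) = -1 - 753 = -754)
√((947/466 + (-564 - 1*413)/m(-21, -29)) + 1980) - j = √((947/466 + (-564 - 1*413)/(-29)) + 1980) - 1*(-754) = √((947*(1/466) + (-564 - 413)*(-1/29)) + 1980) + 754 = √((947/466 - 977*(-1/29)) + 1980) + 754 = √((947/466 + 977/29) + 1980) + 754 = √(482745/13514 + 1980) + 754 = √(27240465/13514) + 754 = √368127644010/13514 + 754 = 754 + √368127644010/13514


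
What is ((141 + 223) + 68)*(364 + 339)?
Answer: 303696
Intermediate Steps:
((141 + 223) + 68)*(364 + 339) = (364 + 68)*703 = 432*703 = 303696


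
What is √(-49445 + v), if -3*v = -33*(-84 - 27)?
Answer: 7*I*√1034 ≈ 225.09*I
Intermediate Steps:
v = -1221 (v = -(-11)*(-84 - 27) = -(-11)*(-111) = -⅓*3663 = -1221)
√(-49445 + v) = √(-49445 - 1221) = √(-50666) = 7*I*√1034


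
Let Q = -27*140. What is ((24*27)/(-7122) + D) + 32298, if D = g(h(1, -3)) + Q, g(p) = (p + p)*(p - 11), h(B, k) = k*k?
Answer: 33808026/1187 ≈ 28482.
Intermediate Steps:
h(B, k) = k²
Q = -3780
g(p) = 2*p*(-11 + p) (g(p) = (2*p)*(-11 + p) = 2*p*(-11 + p))
D = -3816 (D = 2*(-3)²*(-11 + (-3)²) - 3780 = 2*9*(-11 + 9) - 3780 = 2*9*(-2) - 3780 = -36 - 3780 = -3816)
((24*27)/(-7122) + D) + 32298 = ((24*27)/(-7122) - 3816) + 32298 = (648*(-1/7122) - 3816) + 32298 = (-108/1187 - 3816) + 32298 = -4529700/1187 + 32298 = 33808026/1187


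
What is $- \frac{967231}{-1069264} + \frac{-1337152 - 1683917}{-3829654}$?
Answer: $\frac{3467240195645}{2047455577328} \approx 1.6934$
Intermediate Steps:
$- \frac{967231}{-1069264} + \frac{-1337152 - 1683917}{-3829654} = \left(-967231\right) \left(- \frac{1}{1069264}\right) + \left(-1337152 - 1683917\right) \left(- \frac{1}{3829654}\right) = \frac{967231}{1069264} - - \frac{3021069}{3829654} = \frac{967231}{1069264} + \frac{3021069}{3829654} = \frac{3467240195645}{2047455577328}$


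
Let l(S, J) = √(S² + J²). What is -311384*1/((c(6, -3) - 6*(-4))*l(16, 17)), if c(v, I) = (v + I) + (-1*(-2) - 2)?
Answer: -311384*√545/14715 ≈ -494.01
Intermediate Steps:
l(S, J) = √(J² + S²)
c(v, I) = I + v (c(v, I) = (I + v) + (2 - 2) = (I + v) + 0 = I + v)
-311384*1/((c(6, -3) - 6*(-4))*l(16, 17)) = -311384*1/(√(17² + 16²)*((-3 + 6) - 6*(-4))) = -311384*1/((3 + 24)*√(289 + 256)) = -311384*√545/14715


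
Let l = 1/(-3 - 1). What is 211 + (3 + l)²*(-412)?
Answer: -11619/4 ≈ -2904.8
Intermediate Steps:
l = -¼ (l = 1/(-4) = -¼ ≈ -0.25000)
211 + (3 + l)²*(-412) = 211 + (3 - ¼)²*(-412) = 211 + (11/4)²*(-412) = 211 + (121/16)*(-412) = 211 - 12463/4 = -11619/4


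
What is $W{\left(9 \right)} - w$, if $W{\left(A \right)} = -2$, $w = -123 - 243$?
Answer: $364$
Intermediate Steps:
$w = -366$ ($w = -123 - 243 = -366$)
$W{\left(9 \right)} - w = -2 - -366 = -2 + 366 = 364$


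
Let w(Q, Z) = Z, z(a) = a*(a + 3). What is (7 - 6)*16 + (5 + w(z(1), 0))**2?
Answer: 41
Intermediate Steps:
z(a) = a*(3 + a)
(7 - 6)*16 + (5 + w(z(1), 0))**2 = (7 - 6)*16 + (5 + 0)**2 = 1*16 + 5**2 = 16 + 25 = 41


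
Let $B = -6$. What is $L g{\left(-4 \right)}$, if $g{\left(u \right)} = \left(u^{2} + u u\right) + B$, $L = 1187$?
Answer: $30862$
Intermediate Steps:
$g{\left(u \right)} = -6 + 2 u^{2}$ ($g{\left(u \right)} = \left(u^{2} + u u\right) - 6 = \left(u^{2} + u^{2}\right) - 6 = 2 u^{2} - 6 = -6 + 2 u^{2}$)
$L g{\left(-4 \right)} = 1187 \left(-6 + 2 \left(-4\right)^{2}\right) = 1187 \left(-6 + 2 \cdot 16\right) = 1187 \left(-6 + 32\right) = 1187 \cdot 26 = 30862$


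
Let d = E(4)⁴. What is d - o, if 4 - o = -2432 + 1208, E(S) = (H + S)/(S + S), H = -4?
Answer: -1228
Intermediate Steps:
E(S) = (-4 + S)/(2*S) (E(S) = (-4 + S)/(S + S) = (-4 + S)/((2*S)) = (-4 + S)*(1/(2*S)) = (-4 + S)/(2*S))
o = 1228 (o = 4 - (-2432 + 1208) = 4 - 1*(-1224) = 4 + 1224 = 1228)
d = 0 (d = ((½)*(-4 + 4)/4)⁴ = ((½)*(¼)*0)⁴ = 0⁴ = 0)
d - o = 0 - 1*1228 = 0 - 1228 = -1228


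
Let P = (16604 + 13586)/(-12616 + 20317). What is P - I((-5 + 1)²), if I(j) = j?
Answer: -93026/7701 ≈ -12.080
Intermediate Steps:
P = 30190/7701 ≈ 3.9203
P - I((-5 + 1)²) = 30190/7701 - (-5 + 1)² = 30190/7701 - 1*(-4)² = 30190/7701 - 1*16 = 30190/7701 - 16 = -93026/7701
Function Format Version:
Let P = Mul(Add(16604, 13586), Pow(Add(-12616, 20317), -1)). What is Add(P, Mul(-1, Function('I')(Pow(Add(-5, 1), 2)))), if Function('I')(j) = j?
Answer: Rational(-93026, 7701) ≈ -12.080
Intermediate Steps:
P = Rational(30190, 7701) (P = Mul(30190, Pow(7701, -1)) = Mul(30190, Rational(1, 7701)) = Rational(30190, 7701) ≈ 3.9203)
Add(P, Mul(-1, Function('I')(Pow(Add(-5, 1), 2)))) = Add(Rational(30190, 7701), Mul(-1, Pow(Add(-5, 1), 2))) = Add(Rational(30190, 7701), Mul(-1, Pow(-4, 2))) = Add(Rational(30190, 7701), Mul(-1, 16)) = Add(Rational(30190, 7701), -16) = Rational(-93026, 7701)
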